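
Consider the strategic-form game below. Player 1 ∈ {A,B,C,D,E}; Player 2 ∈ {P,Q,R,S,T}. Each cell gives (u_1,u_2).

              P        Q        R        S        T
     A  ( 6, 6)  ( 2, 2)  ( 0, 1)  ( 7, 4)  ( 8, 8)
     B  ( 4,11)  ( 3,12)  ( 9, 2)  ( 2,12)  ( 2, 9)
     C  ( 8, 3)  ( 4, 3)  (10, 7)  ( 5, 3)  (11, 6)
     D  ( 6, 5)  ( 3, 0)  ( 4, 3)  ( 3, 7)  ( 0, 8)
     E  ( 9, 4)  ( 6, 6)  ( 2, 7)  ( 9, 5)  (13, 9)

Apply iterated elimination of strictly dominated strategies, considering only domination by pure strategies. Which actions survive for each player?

Survivors P1:{C,E} P2:{R,T}

P1 drop A (E beats it: P:9>6 Q:6>2 R:2>0 S:9>7 T:13>8)
P1 drop B (C beats it: P:8>4 Q:4>3 R:10>9 S:5>2 T:11>2)
P1 drop D (C beats it: P:8>6 Q:4>3 R:10>4 S:5>3 T:11>0)
P2 drop P (R beats it: C:7>3 E:7>4)
P2 drop Q (R beats it: C:7>3 E:7>6)
P2 drop S (R beats it: C:7>3 E:7>5)
P1→{C,E} P2→{R,T}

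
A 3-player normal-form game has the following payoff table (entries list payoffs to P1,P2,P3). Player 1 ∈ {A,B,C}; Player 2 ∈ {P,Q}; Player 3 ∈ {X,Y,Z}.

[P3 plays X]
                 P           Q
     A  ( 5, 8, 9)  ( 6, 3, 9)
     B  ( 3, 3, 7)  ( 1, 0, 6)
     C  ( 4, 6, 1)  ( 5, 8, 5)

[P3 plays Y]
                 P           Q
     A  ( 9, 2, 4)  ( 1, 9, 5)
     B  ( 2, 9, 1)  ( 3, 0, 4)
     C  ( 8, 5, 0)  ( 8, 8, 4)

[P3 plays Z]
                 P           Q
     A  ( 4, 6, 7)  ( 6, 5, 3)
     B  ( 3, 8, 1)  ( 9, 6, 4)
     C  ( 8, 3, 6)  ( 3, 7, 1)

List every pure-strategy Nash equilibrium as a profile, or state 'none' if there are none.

(A,P,X): NE
(A,P,Y): not NE [P2→Q gives 9>2; P3→X gives 9>4]
(A,P,Z): not NE [P1→C gives 8>4; P3→X gives 9>7]
(A,Q,X): not NE [P2→P gives 8>3]
(A,Q,Y): not NE [P1→C gives 8>1; P3→X gives 9>5]
(A,Q,Z): not NE [P1→B gives 9>6; P2→P gives 6>5; P3→X gives 9>3]
(B,P,X): not NE [P1→A gives 5>3]
(B,P,Y): not NE [P1→A gives 9>2; P3→X gives 7>1]
(B,P,Z): not NE [P1→C gives 8>3; P3→X gives 7>1]
(B,Q,X): not NE [P1→A gives 6>1; P2→P gives 3>0]
(B,Q,Y): not NE [P1→C gives 8>3; P2→P gives 9>0; P3→X gives 6>4]
(B,Q,Z): not NE [P2→P gives 8>6; P3→X gives 6>4]
(C,P,X): not NE [P1→A gives 5>4; P2→Q gives 8>6; P3→Z gives 6>1]
(C,P,Y): not NE [P1→A gives 9>8; P2→Q gives 8>5; P3→Z gives 6>0]
(C,P,Z): not NE [P2→Q gives 7>3]
(C,Q,X): not NE [P1→A gives 6>5]
(C,Q,Y): not NE [P3→X gives 5>4]
(C,Q,Z): not NE [P1→B gives 9>3; P3→X gives 5>1]

PSNE = {(A,P,X)}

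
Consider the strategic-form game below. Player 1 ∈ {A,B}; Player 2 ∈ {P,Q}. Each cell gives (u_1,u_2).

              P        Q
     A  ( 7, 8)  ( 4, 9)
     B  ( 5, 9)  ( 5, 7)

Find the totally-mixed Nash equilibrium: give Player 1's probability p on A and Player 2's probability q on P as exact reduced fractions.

P1 mixes 2/3 on A; P2 mixes 1/3 on P

P1 indiff ⇒ q·7+(1-q)·4 = q·5+(1-q)·5 ⇒ q(2) = (1-q)(1) ⇒ q = 1/3
P2 indiff ⇒ p·8+(1-p)·9 = p·9+(1-p)·7 ⇒ p(-1) = (1-p)(-2) ⇒ p = 2/3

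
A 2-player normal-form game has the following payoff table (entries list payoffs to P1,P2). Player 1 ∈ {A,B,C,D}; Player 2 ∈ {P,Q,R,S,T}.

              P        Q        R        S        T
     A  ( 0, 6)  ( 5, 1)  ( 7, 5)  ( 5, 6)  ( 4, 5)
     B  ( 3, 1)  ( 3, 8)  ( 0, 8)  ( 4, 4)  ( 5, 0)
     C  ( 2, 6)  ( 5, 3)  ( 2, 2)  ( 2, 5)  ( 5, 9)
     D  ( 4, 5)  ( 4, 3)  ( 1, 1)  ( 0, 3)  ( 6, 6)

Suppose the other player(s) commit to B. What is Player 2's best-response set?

u_2(P vs B) = 1
u_2(Q vs B) = 8
u_2(R vs B) = 8
u_2(S vs B) = 4
u_2(T vs B) = 0
max payoff 8 at {Q,R}

BR_2 = {Q,R}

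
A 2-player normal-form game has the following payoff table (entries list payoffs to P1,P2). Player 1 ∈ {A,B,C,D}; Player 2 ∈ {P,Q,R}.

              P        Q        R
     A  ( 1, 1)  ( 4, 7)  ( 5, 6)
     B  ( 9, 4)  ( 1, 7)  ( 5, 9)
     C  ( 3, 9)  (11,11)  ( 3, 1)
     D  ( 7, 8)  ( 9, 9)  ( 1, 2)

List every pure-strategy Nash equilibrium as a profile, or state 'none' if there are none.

(A,P): not NE [P1→B gives 9>1; P2→Q gives 7>1]
(A,Q): not NE [P1→C gives 11>4]
(A,R): not NE [P2→Q gives 7>6]
(B,P): not NE [P2→R gives 9>4]
(B,Q): not NE [P1→C gives 11>1; P2→R gives 9>7]
(B,R): NE
(C,P): not NE [P1→B gives 9>3; P2→Q gives 11>9]
(C,Q): NE
(C,R): not NE [P1→B gives 5>3; P2→Q gives 11>1]
(D,P): not NE [P1→B gives 9>7; P2→Q gives 9>8]
(D,Q): not NE [P1→C gives 11>9]
(D,R): not NE [P1→B gives 5>1; P2→Q gives 9>2]

NE set: (B,R), (C,Q)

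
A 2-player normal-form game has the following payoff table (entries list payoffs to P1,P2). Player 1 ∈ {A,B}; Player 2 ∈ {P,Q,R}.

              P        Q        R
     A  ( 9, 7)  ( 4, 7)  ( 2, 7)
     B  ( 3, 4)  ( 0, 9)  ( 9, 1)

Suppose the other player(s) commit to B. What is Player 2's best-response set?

u_2(P vs B) = 4
u_2(Q vs B) = 9
u_2(R vs B) = 1
max payoff 9 at {Q}

argmax u_2 = {Q}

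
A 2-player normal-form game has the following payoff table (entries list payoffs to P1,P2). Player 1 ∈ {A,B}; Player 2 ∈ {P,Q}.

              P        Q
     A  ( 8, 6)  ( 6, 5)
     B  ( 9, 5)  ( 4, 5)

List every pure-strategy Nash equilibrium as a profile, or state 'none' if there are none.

(A,P): not NE [P1→B gives 9>8]
(A,Q): not NE [P2→P gives 6>5]
(B,P): NE
(B,Q): not NE [P1→A gives 6>4]

Nash profiles: (B,P)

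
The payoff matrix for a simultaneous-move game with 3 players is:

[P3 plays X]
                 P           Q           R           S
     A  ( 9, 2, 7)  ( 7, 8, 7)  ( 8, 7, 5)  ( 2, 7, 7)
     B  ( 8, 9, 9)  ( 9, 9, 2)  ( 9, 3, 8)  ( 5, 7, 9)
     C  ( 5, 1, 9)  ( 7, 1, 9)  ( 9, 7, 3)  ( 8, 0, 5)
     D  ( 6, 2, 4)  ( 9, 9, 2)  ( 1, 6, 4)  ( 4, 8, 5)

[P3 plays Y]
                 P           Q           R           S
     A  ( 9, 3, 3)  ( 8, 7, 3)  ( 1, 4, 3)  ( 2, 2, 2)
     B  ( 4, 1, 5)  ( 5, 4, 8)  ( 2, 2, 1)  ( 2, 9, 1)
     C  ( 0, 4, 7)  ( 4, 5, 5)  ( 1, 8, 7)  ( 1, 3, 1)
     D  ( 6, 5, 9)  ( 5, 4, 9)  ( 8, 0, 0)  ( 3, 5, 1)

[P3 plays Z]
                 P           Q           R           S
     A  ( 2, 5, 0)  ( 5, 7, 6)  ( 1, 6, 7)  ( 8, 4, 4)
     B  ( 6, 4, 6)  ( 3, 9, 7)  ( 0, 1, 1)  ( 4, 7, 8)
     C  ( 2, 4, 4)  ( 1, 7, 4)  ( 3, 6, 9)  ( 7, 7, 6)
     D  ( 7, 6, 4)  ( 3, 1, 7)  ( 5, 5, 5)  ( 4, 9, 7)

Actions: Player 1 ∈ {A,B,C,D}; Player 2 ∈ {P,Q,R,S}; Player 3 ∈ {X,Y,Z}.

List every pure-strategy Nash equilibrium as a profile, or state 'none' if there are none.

(A,P,X): not NE [P2→Q gives 8>2]
(A,P,Y): not NE [P2→Q gives 7>3; P3→X gives 7>3]
(A,P,Z): not NE [P1→D gives 7>2; P2→Q gives 7>5; P3→X gives 7>0]
(A,Q,X): not NE [P1→D gives 9>7]
(A,Q,Y): not NE [P3→X gives 7>3]
(A,Q,Z): not NE [P3→X gives 7>6]
(A,R,X): not NE [P1→C gives 9>8; P2→Q gives 8>7; P3→Z gives 7>5]
(A,R,Y): not NE [P1→D gives 8>1; P2→Q gives 7>4; P3→Z gives 7>3]
(A,R,Z): not NE [P1→D gives 5>1; P2→Q gives 7>6]
(A,S,X): not NE [P1→C gives 8>2; P2→Q gives 8>7]
(A,S,Y): not NE [P1→D gives 3>2; P2→Q gives 7>2; P3→X gives 7>2]
(A,S,Z): not NE [P2→Q gives 7>4; P3→X gives 7>4]
(B,P,X): not NE [P1→A gives 9>8]
(B,P,Y): not NE [P1→A gives 9>4; P2→S gives 9>1; P3→X gives 9>5]
(B,P,Z): not NE [P1→D gives 7>6; P2→Q gives 9>4; P3→X gives 9>6]
(B,Q,X): not NE [P3→Y gives 8>2]
(B,Q,Y): not NE [P1→A gives 8>5; P2→S gives 9>4]
(B,Q,Z): not NE [P1→A gives 5>3; P3→Y gives 8>7]
(B,R,X): not NE [P2→Q gives 9>3]
(B,R,Y): not NE [P1→D gives 8>2; P2→S gives 9>2; P3→X gives 8>1]
(B,R,Z): not NE [P1→D gives 5>0; P2→Q gives 9>1; P3→X gives 8>1]
(B,S,X): not NE [P1→C gives 8>5; P2→Q gives 9>7]
(B,S,Y): not NE [P1→D gives 3>2; P3→X gives 9>1]
(B,S,Z): not NE [P1→A gives 8>4; P2→Q gives 9>7; P3→X gives 9>8]
(C,P,X): not NE [P1→A gives 9>5; P2→R gives 7>1]
(C,P,Y): not NE [P1→A gives 9>0; P2→R gives 8>4; P3→X gives 9>7]
(C,P,Z): not NE [P1→D gives 7>2; P2→S gives 7>4; P3→X gives 9>4]
(C,Q,X): not NE [P1→D gives 9>7; P2→R gives 7>1]
(C,Q,Y): not NE [P1→A gives 8>4; P2→R gives 8>5; P3→X gives 9>5]
(C,Q,Z): not NE [P1→A gives 5>1; P3→X gives 9>4]
(C,R,X): not NE [P3→Z gives 9>3]
(C,R,Y): not NE [P1→D gives 8>1; P3→Z gives 9>7]
(C,R,Z): not NE [P1→D gives 5>3; P2→S gives 7>6]
(C,S,X): not NE [P2→R gives 7>0; P3→Z gives 6>5]
(C,S,Y): not NE [P1→D gives 3>1; P2→R gives 8>3; P3→Z gives 6>1]
(C,S,Z): not NE [P1→A gives 8>7]
(D,P,X): not NE [P1→A gives 9>6; P2→Q gives 9>2; P3→Y gives 9>4]
(D,P,Y): not NE [P1→A gives 9>6]
(D,P,Z): not NE [P2→S gives 9>6; P3→Y gives 9>4]
(D,Q,X): not NE [P3→Y gives 9>2]
(D,Q,Y): not NE [P1→A gives 8>5; P2→S gives 5>4]
(D,Q,Z): not NE [P1→A gives 5>3; P2→S gives 9>1; P3→Y gives 9>7]
(D,R,X): not NE [P1→C gives 9>1; P2→Q gives 9>6; P3→Z gives 5>4]
(D,R,Y): not NE [P2→S gives 5>0; P3→Z gives 5>0]
(D,R,Z): not NE [P2→S gives 9>5]
(D,S,X): not NE [P1→C gives 8>4; P2→Q gives 9>8; P3→Z gives 7>5]
(D,S,Y): not NE [P3→Z gives 7>1]
(D,S,Z): not NE [P1→A gives 8>4]

Equilibria: none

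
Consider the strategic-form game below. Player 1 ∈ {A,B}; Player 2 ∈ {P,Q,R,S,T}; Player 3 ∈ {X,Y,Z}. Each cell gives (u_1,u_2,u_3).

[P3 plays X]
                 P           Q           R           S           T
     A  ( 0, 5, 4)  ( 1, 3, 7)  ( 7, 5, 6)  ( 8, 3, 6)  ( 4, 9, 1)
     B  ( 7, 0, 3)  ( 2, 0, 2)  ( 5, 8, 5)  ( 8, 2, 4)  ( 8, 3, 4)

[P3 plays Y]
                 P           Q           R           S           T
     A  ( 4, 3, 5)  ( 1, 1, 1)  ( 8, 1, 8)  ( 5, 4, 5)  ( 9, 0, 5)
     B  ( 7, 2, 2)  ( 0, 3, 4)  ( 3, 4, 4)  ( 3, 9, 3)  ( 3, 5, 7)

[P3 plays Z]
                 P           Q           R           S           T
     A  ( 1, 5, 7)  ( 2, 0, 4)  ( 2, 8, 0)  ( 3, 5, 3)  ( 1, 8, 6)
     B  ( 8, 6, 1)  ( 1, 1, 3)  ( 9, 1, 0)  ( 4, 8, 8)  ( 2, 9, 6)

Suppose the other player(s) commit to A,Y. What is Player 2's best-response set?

argmax u_2 = {S}

u_2(P vs A,Y) = 3
u_2(Q vs A,Y) = 1
u_2(R vs A,Y) = 1
u_2(S vs A,Y) = 4
u_2(T vs A,Y) = 0
max payoff 4 at {S}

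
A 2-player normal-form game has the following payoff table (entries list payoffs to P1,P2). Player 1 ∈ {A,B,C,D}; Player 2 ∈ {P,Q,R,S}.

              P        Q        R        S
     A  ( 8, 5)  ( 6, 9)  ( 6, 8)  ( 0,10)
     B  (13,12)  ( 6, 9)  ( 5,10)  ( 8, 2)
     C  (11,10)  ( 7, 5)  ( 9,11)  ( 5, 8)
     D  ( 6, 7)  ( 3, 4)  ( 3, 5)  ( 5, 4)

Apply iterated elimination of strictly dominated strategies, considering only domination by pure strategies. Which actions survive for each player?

Remaining: P1:{B,C} P2:{P,R}

P1 drop A (C beats it: P:11>8 Q:7>6 R:9>6 S:5>0)
P1 drop D (B beats it: P:13>6 Q:6>3 R:5>3 S:8>5)
P2 drop Q (P beats it: B:12>9 C:10>5)
P2 drop S (P beats it: B:12>2 C:10>8)
P1→{B,C} P2→{P,R}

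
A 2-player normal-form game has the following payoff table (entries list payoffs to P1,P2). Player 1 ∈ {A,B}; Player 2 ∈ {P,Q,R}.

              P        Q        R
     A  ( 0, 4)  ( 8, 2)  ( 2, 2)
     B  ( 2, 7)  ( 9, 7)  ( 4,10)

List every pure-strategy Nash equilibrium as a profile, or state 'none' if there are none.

(A,P): not NE [P1→B gives 2>0]
(A,Q): not NE [P1→B gives 9>8; P2→P gives 4>2]
(A,R): not NE [P1→B gives 4>2; P2→P gives 4>2]
(B,P): not NE [P2→R gives 10>7]
(B,Q): not NE [P2→R gives 10>7]
(B,R): NE

Nash profiles: (B,R)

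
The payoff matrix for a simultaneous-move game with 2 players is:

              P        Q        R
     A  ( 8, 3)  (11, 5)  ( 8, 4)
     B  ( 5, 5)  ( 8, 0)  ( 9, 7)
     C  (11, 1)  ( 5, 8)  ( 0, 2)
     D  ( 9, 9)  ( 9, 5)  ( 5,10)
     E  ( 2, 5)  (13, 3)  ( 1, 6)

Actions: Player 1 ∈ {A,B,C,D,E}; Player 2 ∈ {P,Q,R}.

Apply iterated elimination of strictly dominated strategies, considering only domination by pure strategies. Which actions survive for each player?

Remaining: P1:{A,B,E} P2:{Q,R}

P2 drop P (R beats it: A:4>3 B:7>5 C:2>1 D:10>9 E:6>5)
P1 drop C (A beats it: Q:11>5 R:8>0)
P1 drop D (A beats it: Q:11>9 R:8>5)
P1→{A,B,E} P2→{Q,R}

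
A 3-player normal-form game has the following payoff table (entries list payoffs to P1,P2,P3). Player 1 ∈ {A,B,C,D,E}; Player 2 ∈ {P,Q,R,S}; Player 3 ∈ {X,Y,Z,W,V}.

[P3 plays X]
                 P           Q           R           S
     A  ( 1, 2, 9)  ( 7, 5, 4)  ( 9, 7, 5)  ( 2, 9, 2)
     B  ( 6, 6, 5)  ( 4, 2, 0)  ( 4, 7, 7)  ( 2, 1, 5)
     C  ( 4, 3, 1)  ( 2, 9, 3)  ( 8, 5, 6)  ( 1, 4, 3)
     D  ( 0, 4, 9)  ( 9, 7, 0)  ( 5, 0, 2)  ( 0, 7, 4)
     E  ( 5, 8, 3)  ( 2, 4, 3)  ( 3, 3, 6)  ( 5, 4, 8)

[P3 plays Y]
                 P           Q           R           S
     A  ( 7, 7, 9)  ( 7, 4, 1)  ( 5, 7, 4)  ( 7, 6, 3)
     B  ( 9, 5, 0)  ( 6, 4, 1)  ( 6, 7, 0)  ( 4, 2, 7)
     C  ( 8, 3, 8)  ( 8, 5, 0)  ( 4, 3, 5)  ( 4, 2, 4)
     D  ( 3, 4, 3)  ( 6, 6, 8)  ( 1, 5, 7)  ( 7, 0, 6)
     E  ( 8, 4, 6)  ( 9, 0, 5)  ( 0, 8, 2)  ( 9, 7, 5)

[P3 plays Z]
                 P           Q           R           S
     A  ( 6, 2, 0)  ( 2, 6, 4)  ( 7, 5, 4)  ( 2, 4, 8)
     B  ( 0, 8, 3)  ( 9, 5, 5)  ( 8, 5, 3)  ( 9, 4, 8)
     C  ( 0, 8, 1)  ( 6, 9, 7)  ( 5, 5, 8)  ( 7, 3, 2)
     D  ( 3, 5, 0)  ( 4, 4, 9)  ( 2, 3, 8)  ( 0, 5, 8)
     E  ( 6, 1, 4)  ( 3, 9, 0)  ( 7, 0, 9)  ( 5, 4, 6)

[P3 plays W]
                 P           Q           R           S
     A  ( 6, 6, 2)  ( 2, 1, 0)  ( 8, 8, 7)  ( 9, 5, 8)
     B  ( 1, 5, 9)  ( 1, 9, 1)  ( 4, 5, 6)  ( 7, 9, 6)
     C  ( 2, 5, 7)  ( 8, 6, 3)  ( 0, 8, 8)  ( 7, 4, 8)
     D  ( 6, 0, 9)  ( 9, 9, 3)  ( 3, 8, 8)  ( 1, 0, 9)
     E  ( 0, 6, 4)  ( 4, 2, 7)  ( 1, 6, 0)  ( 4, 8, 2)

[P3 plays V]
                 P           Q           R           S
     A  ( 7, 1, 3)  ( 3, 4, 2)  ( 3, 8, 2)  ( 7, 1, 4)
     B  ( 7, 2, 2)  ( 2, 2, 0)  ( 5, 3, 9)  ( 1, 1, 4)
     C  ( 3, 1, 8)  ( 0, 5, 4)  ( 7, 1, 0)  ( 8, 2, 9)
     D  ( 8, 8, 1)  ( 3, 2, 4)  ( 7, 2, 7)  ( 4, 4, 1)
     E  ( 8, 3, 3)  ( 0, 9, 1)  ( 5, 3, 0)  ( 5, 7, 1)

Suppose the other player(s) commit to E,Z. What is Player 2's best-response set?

u_2(P vs E,Z) = 1
u_2(Q vs E,Z) = 9
u_2(R vs E,Z) = 0
u_2(S vs E,Z) = 4
max payoff 9 at {Q}

BR_2 = {Q}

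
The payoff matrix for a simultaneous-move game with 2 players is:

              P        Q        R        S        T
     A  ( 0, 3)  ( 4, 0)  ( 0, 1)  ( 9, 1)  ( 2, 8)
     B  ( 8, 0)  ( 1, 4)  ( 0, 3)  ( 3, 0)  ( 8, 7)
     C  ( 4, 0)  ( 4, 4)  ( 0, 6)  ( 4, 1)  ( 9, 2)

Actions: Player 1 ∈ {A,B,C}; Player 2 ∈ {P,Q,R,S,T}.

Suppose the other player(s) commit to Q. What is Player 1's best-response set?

u_1(A vs Q) = 4
u_1(B vs Q) = 1
u_1(C vs Q) = 4
max payoff 4 at {A,C}

P1 best: {A,C}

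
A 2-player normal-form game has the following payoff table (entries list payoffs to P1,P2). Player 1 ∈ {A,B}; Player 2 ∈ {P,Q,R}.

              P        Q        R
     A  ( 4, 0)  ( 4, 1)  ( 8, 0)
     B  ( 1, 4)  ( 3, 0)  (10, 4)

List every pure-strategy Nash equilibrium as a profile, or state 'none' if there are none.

(A,P): not NE [P2→Q gives 1>0]
(A,Q): NE
(A,R): not NE [P1→B gives 10>8; P2→Q gives 1>0]
(B,P): not NE [P1→A gives 4>1]
(B,Q): not NE [P1→A gives 4>3; P2→R gives 4>0]
(B,R): NE

PSNE = {(A,Q), (B,R)}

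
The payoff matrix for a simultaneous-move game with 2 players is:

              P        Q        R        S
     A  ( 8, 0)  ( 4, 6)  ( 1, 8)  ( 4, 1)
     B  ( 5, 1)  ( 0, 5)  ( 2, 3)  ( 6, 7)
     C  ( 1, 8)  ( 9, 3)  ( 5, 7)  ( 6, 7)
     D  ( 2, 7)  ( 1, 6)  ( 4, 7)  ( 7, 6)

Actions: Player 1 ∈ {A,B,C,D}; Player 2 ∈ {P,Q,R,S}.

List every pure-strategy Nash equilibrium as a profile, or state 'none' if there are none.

(A,P): not NE [P2→R gives 8>0]
(A,Q): not NE [P1→C gives 9>4; P2→R gives 8>6]
(A,R): not NE [P1→C gives 5>1]
(A,S): not NE [P1→D gives 7>4; P2→R gives 8>1]
(B,P): not NE [P1→A gives 8>5; P2→S gives 7>1]
(B,Q): not NE [P1→C gives 9>0; P2→S gives 7>5]
(B,R): not NE [P1→C gives 5>2; P2→S gives 7>3]
(B,S): not NE [P1→D gives 7>6]
(C,P): not NE [P1→A gives 8>1]
(C,Q): not NE [P2→P gives 8>3]
(C,R): not NE [P2→P gives 8>7]
(C,S): not NE [P1→D gives 7>6; P2→P gives 8>7]
(D,P): not NE [P1→A gives 8>2]
(D,Q): not NE [P1→C gives 9>1; P2→R gives 7>6]
(D,R): not NE [P1→C gives 5>4]
(D,S): not NE [P2→R gives 7>6]

PSNE: ∅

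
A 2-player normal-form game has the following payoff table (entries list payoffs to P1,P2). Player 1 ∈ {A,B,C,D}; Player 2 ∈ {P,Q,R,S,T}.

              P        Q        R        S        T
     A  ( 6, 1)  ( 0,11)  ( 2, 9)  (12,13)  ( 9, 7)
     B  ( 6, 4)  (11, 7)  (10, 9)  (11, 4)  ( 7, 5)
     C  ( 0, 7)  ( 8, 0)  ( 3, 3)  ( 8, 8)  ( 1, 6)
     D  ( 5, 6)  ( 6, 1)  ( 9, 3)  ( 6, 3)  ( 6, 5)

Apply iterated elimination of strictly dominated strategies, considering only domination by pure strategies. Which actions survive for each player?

Survivors P1:{A,B} P2:{Q,R,S}

P1 drop C (B beats it: P:6>0 Q:11>8 R:10>3 S:11>8 T:7>1)
P1 drop D (B beats it: P:6>5 Q:11>6 R:10>9 S:11>6 T:7>6)
P2 drop P (Q beats it: A:11>1 B:7>4)
P2 drop T (Q beats it: A:11>7 B:7>5)
P1→{A,B} P2→{Q,R,S}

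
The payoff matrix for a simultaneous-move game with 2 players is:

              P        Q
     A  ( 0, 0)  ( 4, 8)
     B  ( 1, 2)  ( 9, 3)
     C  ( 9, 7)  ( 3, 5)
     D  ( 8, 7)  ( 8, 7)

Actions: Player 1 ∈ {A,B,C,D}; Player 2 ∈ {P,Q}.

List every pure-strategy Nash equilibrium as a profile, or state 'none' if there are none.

(A,P): not NE [P1→C gives 9>0; P2→Q gives 8>0]
(A,Q): not NE [P1→B gives 9>4]
(B,P): not NE [P1→C gives 9>1; P2→Q gives 3>2]
(B,Q): NE
(C,P): NE
(C,Q): not NE [P1→B gives 9>3; P2→P gives 7>5]
(D,P): not NE [P1→C gives 9>8]
(D,Q): not NE [P1→B gives 9>8]

NE set: (B,Q), (C,P)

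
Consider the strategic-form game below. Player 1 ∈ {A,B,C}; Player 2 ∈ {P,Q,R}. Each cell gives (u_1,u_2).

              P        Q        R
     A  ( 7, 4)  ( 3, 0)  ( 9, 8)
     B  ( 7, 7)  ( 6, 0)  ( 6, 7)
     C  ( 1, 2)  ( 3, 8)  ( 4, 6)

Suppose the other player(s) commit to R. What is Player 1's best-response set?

u_1(A vs R) = 9
u_1(B vs R) = 6
u_1(C vs R) = 4
max payoff 9 at {A}

BR_1 = {A}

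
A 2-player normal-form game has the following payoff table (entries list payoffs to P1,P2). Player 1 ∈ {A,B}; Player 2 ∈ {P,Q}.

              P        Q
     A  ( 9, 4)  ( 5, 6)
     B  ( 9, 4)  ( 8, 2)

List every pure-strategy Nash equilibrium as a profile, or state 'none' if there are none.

PSNE = {(B,P)}

(A,P): not NE [P2→Q gives 6>4]
(A,Q): not NE [P1→B gives 8>5]
(B,P): NE
(B,Q): not NE [P2→P gives 4>2]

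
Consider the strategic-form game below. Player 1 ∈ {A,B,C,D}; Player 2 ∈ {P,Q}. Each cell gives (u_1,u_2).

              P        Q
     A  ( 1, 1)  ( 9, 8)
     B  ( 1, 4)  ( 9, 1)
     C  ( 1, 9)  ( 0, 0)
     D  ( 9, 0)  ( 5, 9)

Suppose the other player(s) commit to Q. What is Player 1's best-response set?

u_1(A vs Q) = 9
u_1(B vs Q) = 9
u_1(C vs Q) = 0
u_1(D vs Q) = 5
max payoff 9 at {A,B}

BR_1 = {A,B}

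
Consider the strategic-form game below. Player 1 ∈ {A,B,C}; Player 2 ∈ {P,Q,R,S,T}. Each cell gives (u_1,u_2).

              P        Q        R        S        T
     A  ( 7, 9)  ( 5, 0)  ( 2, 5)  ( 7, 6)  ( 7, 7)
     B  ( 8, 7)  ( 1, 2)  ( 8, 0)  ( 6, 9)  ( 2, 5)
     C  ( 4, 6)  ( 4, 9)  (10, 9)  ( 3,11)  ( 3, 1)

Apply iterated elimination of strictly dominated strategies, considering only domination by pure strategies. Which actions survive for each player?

P2 drop Q (S beats it: A:6>0 B:9>2 C:11>9)
P2 drop R (S beats it: A:6>5 B:9>0 C:11>9)
P1 drop C (A beats it: P:7>4 S:7>3 T:7>3)
P2 drop T (P beats it: A:9>7 B:7>5)
P1→{A,B} P2→{P,S}

IESDS → P1:{A,B} P2:{P,S}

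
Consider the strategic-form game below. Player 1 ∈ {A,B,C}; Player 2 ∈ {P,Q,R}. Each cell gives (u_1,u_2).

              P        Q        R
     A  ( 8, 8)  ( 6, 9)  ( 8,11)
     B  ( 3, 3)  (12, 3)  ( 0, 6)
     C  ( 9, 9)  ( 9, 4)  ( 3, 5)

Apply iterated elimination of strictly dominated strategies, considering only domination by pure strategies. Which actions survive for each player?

P2 drop Q (R beats it: A:11>9 B:6>3 C:5>4)
P1 drop B (A beats it: P:8>3 R:8>0)
P1→{A,C} P2→{P,R}

IESDS → P1:{A,C} P2:{P,R}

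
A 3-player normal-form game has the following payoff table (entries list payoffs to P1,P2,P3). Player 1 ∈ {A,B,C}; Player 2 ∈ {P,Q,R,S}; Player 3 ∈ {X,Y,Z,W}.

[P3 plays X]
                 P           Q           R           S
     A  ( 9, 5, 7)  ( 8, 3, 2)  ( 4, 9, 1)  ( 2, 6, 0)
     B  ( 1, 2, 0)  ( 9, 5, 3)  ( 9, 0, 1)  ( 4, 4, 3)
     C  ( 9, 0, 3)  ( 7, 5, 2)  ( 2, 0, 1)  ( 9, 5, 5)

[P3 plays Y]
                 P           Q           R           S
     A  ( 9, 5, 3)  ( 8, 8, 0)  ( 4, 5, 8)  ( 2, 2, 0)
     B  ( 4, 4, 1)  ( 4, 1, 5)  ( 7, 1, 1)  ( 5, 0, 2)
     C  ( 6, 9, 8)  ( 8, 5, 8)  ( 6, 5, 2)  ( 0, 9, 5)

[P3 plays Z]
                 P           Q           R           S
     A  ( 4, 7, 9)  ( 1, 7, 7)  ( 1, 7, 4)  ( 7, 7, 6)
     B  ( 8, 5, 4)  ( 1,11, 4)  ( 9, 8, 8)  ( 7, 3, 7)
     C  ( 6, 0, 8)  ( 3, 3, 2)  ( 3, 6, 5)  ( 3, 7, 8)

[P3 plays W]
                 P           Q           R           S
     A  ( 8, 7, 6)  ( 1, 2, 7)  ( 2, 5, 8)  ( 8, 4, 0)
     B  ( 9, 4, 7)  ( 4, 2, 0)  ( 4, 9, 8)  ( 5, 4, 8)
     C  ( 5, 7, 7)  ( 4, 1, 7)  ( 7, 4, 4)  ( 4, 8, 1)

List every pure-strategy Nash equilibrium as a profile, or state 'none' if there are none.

(A,P,X): not NE [P2→R gives 9>5; P3→Z gives 9>7]
(A,P,Y): not NE [P2→Q gives 8>5; P3→Z gives 9>3]
(A,P,Z): not NE [P1→B gives 8>4]
(A,P,W): not NE [P1→B gives 9>8; P3→Z gives 9>6]
(A,Q,X): not NE [P1→B gives 9>8; P2→R gives 9>3; P3→W gives 7>2]
(A,Q,Y): not NE [P3→W gives 7>0]
(A,Q,Z): not NE [P1→C gives 3>1]
(A,Q,W): not NE [P1→C gives 4>1; P2→P gives 7>2]
(A,R,X): not NE [P1→B gives 9>4; P3→W gives 8>1]
(A,R,Y): not NE [P1→B gives 7>4; P2→Q gives 8>5]
(A,R,Z): not NE [P1→B gives 9>1; P3→W gives 8>4]
(A,R,W): not NE [P1→C gives 7>2; P2→P gives 7>5]
(A,S,X): not NE [P1→C gives 9>2; P2→R gives 9>6; P3→Z gives 6>0]
(A,S,Y): not NE [P1→B gives 5>2; P2→Q gives 8>2; P3→Z gives 6>0]
(A,S,Z): NE
(A,S,W): not NE [P2→P gives 7>4; P3→Z gives 6>0]
(B,P,X): not NE [P1→C gives 9>1; P2→Q gives 5>2; P3→W gives 7>0]
(B,P,Y): not NE [P1→A gives 9>4; P3→W gives 7>1]
(B,P,Z): not NE [P2→Q gives 11>5; P3→W gives 7>4]
(B,P,W): not NE [P2→R gives 9>4]
(B,Q,X): not NE [P3→Y gives 5>3]
(B,Q,Y): not NE [P1→C gives 8>4; P2→P gives 4>1]
(B,Q,Z): not NE [P1→C gives 3>1; P3→Y gives 5>4]
(B,Q,W): not NE [P2→R gives 9>2; P3→Y gives 5>0]
(B,R,X): not NE [P2→Q gives 5>0; P3→W gives 8>1]
(B,R,Y): not NE [P2→P gives 4>1; P3→W gives 8>1]
(B,R,Z): not NE [P2→Q gives 11>8]
(B,R,W): not NE [P1→C gives 7>4]
(B,S,X): not NE [P1→C gives 9>4; P2→Q gives 5>4; P3→W gives 8>3]
(B,S,Y): not NE [P2→P gives 4>0; P3→W gives 8>2]
(B,S,Z): not NE [P2→Q gives 11>3; P3→W gives 8>7]
(B,S,W): not NE [P1→A gives 8>5; P2→R gives 9>4]
(C,P,X): not NE [P2→S gives 5>0; P3→Z gives 8>3]
(C,P,Y): not NE [P1→A gives 9>6]
(C,P,Z): not NE [P1→B gives 8>6; P2→S gives 7>0]
(C,P,W): not NE [P1→B gives 9>5; P2→S gives 8>7; P3→Z gives 8>7]
(C,Q,X): not NE [P1→B gives 9>7; P3→Y gives 8>2]
(C,Q,Y): not NE [P2→S gives 9>5]
(C,Q,Z): not NE [P2→S gives 7>3; P3→Y gives 8>2]
(C,Q,W): not NE [P2→S gives 8>1; P3→Y gives 8>7]
(C,R,X): not NE [P1→B gives 9>2; P2→S gives 5>0; P3→Z gives 5>1]
(C,R,Y): not NE [P1→B gives 7>6; P2→S gives 9>5; P3→Z gives 5>2]
(C,R,Z): not NE [P1→B gives 9>3; P2→S gives 7>6]
(C,R,W): not NE [P2→S gives 8>4; P3→Z gives 5>4]
(C,S,X): not NE [P3→Z gives 8>5]
(C,S,Y): not NE [P1→B gives 5>0; P3→Z gives 8>5]
(C,S,Z): not NE [P1→B gives 7>3]
(C,S,W): not NE [P1→A gives 8>4; P3→Z gives 8>1]

PSNE = {(A,S,Z)}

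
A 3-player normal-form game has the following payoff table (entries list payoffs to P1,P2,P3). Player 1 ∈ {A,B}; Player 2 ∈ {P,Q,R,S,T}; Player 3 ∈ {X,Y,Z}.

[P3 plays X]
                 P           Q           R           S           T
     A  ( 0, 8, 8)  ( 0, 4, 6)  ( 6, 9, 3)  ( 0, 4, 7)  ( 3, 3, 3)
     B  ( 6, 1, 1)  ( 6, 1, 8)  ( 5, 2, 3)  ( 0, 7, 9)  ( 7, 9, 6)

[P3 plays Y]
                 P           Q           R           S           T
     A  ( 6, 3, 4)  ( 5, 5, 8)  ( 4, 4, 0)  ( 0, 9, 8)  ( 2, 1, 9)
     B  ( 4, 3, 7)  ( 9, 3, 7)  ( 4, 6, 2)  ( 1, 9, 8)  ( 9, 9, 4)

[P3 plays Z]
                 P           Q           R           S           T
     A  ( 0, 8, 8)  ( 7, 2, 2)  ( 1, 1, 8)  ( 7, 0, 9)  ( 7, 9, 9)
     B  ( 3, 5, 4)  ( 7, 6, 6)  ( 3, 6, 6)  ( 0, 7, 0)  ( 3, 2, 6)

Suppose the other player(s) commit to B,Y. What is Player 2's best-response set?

argmax u_2 = {S,T}

u_2(P vs B,Y) = 3
u_2(Q vs B,Y) = 3
u_2(R vs B,Y) = 6
u_2(S vs B,Y) = 9
u_2(T vs B,Y) = 9
max payoff 9 at {S,T}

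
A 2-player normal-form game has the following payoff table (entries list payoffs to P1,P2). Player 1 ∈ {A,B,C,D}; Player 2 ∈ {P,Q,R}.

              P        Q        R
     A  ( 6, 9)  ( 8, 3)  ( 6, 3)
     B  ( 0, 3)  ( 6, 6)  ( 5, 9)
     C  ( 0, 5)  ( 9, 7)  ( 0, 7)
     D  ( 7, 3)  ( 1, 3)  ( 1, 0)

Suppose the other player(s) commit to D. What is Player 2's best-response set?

argmax u_2 = {P,Q}

u_2(P vs D) = 3
u_2(Q vs D) = 3
u_2(R vs D) = 0
max payoff 3 at {P,Q}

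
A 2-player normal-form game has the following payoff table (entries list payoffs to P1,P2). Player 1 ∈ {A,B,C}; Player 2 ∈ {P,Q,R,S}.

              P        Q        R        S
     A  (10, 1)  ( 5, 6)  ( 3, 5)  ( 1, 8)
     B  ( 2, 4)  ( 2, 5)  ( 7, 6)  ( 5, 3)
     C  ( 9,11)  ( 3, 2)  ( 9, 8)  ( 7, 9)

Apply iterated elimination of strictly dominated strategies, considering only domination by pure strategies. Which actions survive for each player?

IESDS → P1:{A,C} P2:{P,S}

P1 drop B (C beats it: P:9>2 Q:3>2 R:9>7 S:7>5)
P2 drop Q (S beats it: A:8>6 C:9>2)
P2 drop R (S beats it: A:8>5 C:9>8)
P1→{A,C} P2→{P,S}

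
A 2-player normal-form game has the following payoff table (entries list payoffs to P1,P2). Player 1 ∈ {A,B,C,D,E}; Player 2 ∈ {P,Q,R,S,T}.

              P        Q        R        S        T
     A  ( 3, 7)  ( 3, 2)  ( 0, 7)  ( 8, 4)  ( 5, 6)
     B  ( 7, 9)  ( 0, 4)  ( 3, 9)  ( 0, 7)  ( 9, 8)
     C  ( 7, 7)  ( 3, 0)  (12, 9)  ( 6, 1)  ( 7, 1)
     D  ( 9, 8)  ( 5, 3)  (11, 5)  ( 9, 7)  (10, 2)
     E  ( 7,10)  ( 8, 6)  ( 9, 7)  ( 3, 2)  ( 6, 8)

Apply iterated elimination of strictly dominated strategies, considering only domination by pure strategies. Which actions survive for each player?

P1 drop A (D beats it: P:9>3 Q:5>3 R:11>0 S:9>8 T:10>5)
P1 drop B (D beats it: P:9>7 Q:5>0 R:11>3 S:9>0 T:10>9)
P2 drop Q (P beats it: C:7>0 D:8>3 E:10>6)
P1 drop E (D beats it: P:9>7 R:11>9 S:9>3 T:10>6)
P2 drop S (P beats it: C:7>1 D:8>7)
P2 drop T (P beats it: C:7>1 D:8>2)
P1→{C,D} P2→{P,R}

Survivors P1:{C,D} P2:{P,R}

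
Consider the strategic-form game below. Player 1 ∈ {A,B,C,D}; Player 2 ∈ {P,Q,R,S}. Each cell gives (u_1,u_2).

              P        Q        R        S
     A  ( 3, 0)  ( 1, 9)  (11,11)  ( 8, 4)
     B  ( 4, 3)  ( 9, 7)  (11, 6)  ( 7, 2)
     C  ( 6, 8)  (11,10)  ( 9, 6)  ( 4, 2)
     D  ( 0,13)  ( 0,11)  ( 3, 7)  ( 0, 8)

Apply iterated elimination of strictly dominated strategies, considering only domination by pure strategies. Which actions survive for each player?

Survivors P1:{A,B,C} P2:{Q,R}

P1 drop D (A beats it: P:3>0 Q:1>0 R:11>3 S:8>0)
P2 drop P (Q beats it: A:9>0 B:7>3 C:10>8)
P2 drop S (Q beats it: A:9>4 B:7>2 C:10>2)
P1→{A,B,C} P2→{Q,R}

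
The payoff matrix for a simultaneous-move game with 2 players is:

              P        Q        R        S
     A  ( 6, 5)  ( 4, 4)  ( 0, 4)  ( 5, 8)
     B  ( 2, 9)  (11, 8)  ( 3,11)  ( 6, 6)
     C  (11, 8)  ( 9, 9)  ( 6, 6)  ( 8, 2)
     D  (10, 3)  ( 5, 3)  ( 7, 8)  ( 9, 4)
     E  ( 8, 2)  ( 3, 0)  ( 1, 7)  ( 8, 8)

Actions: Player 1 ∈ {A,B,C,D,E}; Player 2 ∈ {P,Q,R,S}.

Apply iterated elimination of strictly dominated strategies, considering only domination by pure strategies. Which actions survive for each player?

P1 drop A (C beats it: P:11>6 Q:9>4 R:6>0 S:8>5)
P1 drop E (D beats it: P:10>8 Q:5>3 R:7>1 S:9>8)
P2 drop S (R beats it: B:11>6 C:6>2 D:8>4)
P1→{B,C,D} P2→{P,Q,R}

Survivors P1:{B,C,D} P2:{P,Q,R}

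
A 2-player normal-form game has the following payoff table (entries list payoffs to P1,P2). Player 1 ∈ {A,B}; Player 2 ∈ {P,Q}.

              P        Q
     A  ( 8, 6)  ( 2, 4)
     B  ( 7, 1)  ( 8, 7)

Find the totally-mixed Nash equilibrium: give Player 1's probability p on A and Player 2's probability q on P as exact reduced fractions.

p=3/4, q=6/7

P1 indiff ⇒ q·8+(1-q)·2 = q·7+(1-q)·8 ⇒ q(1) = (1-q)(6) ⇒ q = 6/7
P2 indiff ⇒ p·6+(1-p)·1 = p·4+(1-p)·7 ⇒ p(2) = (1-p)(6) ⇒ p = 3/4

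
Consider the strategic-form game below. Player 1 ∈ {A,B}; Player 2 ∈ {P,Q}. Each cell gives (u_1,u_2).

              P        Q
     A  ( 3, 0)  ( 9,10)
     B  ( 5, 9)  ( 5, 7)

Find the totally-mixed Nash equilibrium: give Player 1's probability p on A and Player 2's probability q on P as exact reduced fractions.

P1 indiff ⇒ q·3+(1-q)·9 = q·5+(1-q)·5 ⇒ q(-2) = (1-q)(-4) ⇒ q = 2/3
P2 indiff ⇒ p·0+(1-p)·9 = p·10+(1-p)·7 ⇒ p(-10) = (1-p)(-2) ⇒ p = 1/6

P1 mixes 1/6 on A; P2 mixes 2/3 on P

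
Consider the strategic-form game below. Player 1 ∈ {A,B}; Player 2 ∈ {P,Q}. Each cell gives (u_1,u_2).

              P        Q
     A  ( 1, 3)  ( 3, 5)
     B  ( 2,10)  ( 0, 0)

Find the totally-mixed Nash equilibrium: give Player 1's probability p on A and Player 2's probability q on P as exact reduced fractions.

P1 indiff ⇒ q·1+(1-q)·3 = q·2+(1-q)·0 ⇒ q(-1) = (1-q)(-3) ⇒ q = 3/4
P2 indiff ⇒ p·3+(1-p)·10 = p·5+(1-p)·0 ⇒ p(-2) = (1-p)(-10) ⇒ p = 5/6

p=5/6, q=3/4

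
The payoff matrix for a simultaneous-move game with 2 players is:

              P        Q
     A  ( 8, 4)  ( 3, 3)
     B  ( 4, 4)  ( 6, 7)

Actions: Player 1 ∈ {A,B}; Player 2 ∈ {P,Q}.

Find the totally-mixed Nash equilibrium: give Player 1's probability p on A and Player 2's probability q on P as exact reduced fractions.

(p,q) = (3/4, 3/7)

P1 indiff ⇒ q·8+(1-q)·3 = q·4+(1-q)·6 ⇒ q(4) = (1-q)(3) ⇒ q = 3/7
P2 indiff ⇒ p·4+(1-p)·4 = p·3+(1-p)·7 ⇒ p(1) = (1-p)(3) ⇒ p = 3/4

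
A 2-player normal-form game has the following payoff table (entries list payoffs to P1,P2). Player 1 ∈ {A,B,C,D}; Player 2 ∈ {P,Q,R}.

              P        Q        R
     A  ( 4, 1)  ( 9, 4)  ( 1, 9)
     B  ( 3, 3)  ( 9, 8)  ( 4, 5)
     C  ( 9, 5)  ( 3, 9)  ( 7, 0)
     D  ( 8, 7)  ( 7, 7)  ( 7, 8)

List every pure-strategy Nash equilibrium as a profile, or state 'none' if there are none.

Nash profiles: (B,Q), (D,R)

(A,P): not NE [P1→C gives 9>4; P2→R gives 9>1]
(A,Q): not NE [P2→R gives 9>4]
(A,R): not NE [P1→D gives 7>1]
(B,P): not NE [P1→C gives 9>3; P2→Q gives 8>3]
(B,Q): NE
(B,R): not NE [P1→D gives 7>4; P2→Q gives 8>5]
(C,P): not NE [P2→Q gives 9>5]
(C,Q): not NE [P1→B gives 9>3]
(C,R): not NE [P2→Q gives 9>0]
(D,P): not NE [P1→C gives 9>8; P2→R gives 8>7]
(D,Q): not NE [P1→B gives 9>7; P2→R gives 8>7]
(D,R): NE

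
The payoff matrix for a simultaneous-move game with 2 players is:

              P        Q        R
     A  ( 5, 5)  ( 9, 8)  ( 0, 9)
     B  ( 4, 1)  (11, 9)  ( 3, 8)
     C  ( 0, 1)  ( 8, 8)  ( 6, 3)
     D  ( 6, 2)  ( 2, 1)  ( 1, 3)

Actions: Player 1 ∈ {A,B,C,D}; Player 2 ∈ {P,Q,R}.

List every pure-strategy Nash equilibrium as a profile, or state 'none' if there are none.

NE set: (B,Q)

(A,P): not NE [P1→D gives 6>5; P2→R gives 9>5]
(A,Q): not NE [P1→B gives 11>9; P2→R gives 9>8]
(A,R): not NE [P1→C gives 6>0]
(B,P): not NE [P1→D gives 6>4; P2→Q gives 9>1]
(B,Q): NE
(B,R): not NE [P1→C gives 6>3; P2→Q gives 9>8]
(C,P): not NE [P1→D gives 6>0; P2→Q gives 8>1]
(C,Q): not NE [P1→B gives 11>8]
(C,R): not NE [P2→Q gives 8>3]
(D,P): not NE [P2→R gives 3>2]
(D,Q): not NE [P1→B gives 11>2; P2→R gives 3>1]
(D,R): not NE [P1→C gives 6>1]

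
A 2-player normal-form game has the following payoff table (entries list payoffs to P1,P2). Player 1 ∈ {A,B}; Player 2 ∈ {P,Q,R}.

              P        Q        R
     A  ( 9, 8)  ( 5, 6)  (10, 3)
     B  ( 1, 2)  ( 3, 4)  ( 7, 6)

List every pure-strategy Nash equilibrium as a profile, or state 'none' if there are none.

(A,P): NE
(A,Q): not NE [P2→P gives 8>6]
(A,R): not NE [P2→P gives 8>3]
(B,P): not NE [P1→A gives 9>1; P2→R gives 6>2]
(B,Q): not NE [P1→A gives 5>3; P2→R gives 6>4]
(B,R): not NE [P1→A gives 10>7]

PSNE = {(A,P)}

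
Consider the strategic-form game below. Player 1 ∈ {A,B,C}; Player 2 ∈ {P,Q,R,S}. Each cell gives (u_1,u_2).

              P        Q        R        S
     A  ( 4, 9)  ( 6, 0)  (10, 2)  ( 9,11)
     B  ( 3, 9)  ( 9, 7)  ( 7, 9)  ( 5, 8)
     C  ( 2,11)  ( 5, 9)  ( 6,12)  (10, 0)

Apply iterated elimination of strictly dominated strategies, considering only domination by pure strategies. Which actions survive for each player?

Remaining: P1:{A,C} P2:{P,R,S}

P2 drop Q (P beats it: A:9>0 B:9>7 C:11>9)
P1 drop B (A beats it: P:4>3 R:10>7 S:9>5)
P1→{A,C} P2→{P,R,S}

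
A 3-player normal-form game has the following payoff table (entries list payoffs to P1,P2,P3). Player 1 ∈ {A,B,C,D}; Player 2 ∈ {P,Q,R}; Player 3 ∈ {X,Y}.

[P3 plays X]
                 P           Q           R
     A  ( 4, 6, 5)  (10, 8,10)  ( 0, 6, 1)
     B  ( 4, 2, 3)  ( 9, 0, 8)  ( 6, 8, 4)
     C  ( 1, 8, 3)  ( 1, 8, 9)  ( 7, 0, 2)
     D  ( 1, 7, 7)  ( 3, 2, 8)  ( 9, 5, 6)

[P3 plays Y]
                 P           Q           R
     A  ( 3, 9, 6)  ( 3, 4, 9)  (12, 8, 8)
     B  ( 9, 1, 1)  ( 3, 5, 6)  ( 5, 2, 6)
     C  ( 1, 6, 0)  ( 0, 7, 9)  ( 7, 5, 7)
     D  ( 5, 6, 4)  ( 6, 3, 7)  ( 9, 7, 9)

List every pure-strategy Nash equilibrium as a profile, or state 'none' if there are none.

PSNE = {(A,Q,X)}

(A,P,X): not NE [P2→Q gives 8>6; P3→Y gives 6>5]
(A,P,Y): not NE [P1→B gives 9>3]
(A,Q,X): NE
(A,Q,Y): not NE [P1→D gives 6>3; P2→P gives 9>4; P3→X gives 10>9]
(A,R,X): not NE [P1→D gives 9>0; P2→Q gives 8>6; P3→Y gives 8>1]
(A,R,Y): not NE [P2→P gives 9>8]
(B,P,X): not NE [P2→R gives 8>2]
(B,P,Y): not NE [P2→Q gives 5>1; P3→X gives 3>1]
(B,Q,X): not NE [P1→A gives 10>9; P2→R gives 8>0]
(B,Q,Y): not NE [P1→D gives 6>3; P3→X gives 8>6]
(B,R,X): not NE [P1→D gives 9>6; P3→Y gives 6>4]
(B,R,Y): not NE [P1→A gives 12>5; P2→Q gives 5>2]
(C,P,X): not NE [P1→B gives 4>1]
(C,P,Y): not NE [P1→B gives 9>1; P2→Q gives 7>6; P3→X gives 3>0]
(C,Q,X): not NE [P1→A gives 10>1]
(C,Q,Y): not NE [P1→D gives 6>0]
(C,R,X): not NE [P1→D gives 9>7; P2→Q gives 8>0; P3→Y gives 7>2]
(C,R,Y): not NE [P1→A gives 12>7; P2→Q gives 7>5]
(D,P,X): not NE [P1→B gives 4>1]
(D,P,Y): not NE [P1→B gives 9>5; P2→R gives 7>6; P3→X gives 7>4]
(D,Q,X): not NE [P1→A gives 10>3; P2→P gives 7>2]
(D,Q,Y): not NE [P2→R gives 7>3; P3→X gives 8>7]
(D,R,X): not NE [P2→P gives 7>5; P3→Y gives 9>6]
(D,R,Y): not NE [P1→A gives 12>9]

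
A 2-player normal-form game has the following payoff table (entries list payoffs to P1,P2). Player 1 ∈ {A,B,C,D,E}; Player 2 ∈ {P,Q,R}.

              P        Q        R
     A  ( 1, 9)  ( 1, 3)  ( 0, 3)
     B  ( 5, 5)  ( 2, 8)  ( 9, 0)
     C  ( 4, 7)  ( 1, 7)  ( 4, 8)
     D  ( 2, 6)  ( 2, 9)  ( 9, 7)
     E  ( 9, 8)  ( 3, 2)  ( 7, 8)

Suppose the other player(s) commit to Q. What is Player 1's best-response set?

P1 best: {E}

u_1(A vs Q) = 1
u_1(B vs Q) = 2
u_1(C vs Q) = 1
u_1(D vs Q) = 2
u_1(E vs Q) = 3
max payoff 3 at {E}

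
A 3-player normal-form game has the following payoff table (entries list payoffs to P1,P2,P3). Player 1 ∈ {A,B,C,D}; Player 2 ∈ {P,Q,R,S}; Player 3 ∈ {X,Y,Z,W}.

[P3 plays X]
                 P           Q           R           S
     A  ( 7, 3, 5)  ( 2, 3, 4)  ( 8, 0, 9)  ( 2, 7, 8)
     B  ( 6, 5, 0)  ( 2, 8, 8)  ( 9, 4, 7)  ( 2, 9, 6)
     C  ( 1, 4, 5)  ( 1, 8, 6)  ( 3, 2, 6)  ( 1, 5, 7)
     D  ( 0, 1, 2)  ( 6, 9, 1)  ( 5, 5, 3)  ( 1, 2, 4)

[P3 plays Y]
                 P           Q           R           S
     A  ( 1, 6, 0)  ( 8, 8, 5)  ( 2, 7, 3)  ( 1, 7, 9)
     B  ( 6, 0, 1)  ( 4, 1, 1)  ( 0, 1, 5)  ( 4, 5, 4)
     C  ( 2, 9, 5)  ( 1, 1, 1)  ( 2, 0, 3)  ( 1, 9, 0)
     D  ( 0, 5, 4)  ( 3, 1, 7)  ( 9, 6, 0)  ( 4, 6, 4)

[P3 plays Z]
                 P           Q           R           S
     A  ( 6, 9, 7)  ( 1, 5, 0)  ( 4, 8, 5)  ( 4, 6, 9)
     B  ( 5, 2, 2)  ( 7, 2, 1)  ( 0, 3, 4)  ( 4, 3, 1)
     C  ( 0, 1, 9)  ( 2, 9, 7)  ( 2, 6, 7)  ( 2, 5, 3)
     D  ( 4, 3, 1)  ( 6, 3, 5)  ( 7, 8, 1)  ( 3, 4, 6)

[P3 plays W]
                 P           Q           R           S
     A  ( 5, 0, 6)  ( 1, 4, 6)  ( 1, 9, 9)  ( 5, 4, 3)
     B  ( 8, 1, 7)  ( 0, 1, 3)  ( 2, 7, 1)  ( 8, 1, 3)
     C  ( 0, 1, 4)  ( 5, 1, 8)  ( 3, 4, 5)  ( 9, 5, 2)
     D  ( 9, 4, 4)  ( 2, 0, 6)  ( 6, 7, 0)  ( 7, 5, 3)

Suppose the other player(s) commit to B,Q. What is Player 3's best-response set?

argmax u_3 = {X}

u_3(X vs B,Q) = 8
u_3(Y vs B,Q) = 1
u_3(Z vs B,Q) = 1
u_3(W vs B,Q) = 3
max payoff 8 at {X}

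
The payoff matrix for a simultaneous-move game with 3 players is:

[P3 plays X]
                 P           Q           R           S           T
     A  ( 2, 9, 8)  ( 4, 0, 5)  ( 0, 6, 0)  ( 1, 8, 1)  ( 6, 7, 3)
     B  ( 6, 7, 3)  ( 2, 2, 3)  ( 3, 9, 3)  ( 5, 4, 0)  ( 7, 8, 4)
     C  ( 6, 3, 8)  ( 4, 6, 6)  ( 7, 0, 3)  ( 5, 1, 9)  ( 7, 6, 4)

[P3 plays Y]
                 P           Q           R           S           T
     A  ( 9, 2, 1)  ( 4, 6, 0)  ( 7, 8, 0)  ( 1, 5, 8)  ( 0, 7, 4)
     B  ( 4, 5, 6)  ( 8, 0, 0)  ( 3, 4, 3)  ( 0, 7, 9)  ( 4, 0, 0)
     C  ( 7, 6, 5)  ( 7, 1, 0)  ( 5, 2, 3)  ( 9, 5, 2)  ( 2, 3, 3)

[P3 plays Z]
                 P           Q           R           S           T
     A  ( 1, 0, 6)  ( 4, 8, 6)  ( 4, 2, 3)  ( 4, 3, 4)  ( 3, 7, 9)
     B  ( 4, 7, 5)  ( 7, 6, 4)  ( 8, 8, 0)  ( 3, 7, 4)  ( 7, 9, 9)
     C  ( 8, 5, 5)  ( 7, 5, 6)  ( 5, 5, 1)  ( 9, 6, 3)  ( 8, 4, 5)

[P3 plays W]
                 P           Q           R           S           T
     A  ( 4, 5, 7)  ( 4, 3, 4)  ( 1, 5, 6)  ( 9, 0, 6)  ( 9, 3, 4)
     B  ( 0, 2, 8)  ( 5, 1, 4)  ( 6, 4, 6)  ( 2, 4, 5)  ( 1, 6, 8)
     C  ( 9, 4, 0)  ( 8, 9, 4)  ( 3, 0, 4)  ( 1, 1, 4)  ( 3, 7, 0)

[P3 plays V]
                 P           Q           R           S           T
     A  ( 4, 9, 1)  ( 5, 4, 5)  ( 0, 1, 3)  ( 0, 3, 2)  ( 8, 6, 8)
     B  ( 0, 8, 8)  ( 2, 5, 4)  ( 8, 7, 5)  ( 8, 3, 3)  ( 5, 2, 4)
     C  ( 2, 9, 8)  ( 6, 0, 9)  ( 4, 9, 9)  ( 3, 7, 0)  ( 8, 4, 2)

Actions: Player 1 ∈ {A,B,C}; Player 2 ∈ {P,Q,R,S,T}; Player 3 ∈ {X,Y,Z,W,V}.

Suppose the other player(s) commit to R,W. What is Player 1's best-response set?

u_1(A vs R,W) = 1
u_1(B vs R,W) = 6
u_1(C vs R,W) = 3
max payoff 6 at {B}

P1 best: {B}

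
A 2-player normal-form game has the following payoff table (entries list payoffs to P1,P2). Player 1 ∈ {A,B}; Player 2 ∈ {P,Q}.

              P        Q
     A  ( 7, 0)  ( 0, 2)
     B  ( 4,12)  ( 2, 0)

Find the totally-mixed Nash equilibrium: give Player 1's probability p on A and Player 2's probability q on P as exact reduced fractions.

P1 indiff ⇒ q·7+(1-q)·0 = q·4+(1-q)·2 ⇒ q(3) = (1-q)(2) ⇒ q = 2/5
P2 indiff ⇒ p·0+(1-p)·12 = p·2+(1-p)·0 ⇒ p(-2) = (1-p)(-12) ⇒ p = 6/7

P1 mixes 6/7 on A; P2 mixes 2/5 on P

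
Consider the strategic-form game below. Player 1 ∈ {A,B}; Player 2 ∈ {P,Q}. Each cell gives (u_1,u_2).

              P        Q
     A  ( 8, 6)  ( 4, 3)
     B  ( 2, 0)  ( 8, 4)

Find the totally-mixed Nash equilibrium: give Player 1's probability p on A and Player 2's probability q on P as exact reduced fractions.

P1 indiff ⇒ q·8+(1-q)·4 = q·2+(1-q)·8 ⇒ q(6) = (1-q)(4) ⇒ q = 2/5
P2 indiff ⇒ p·6+(1-p)·0 = p·3+(1-p)·4 ⇒ p(3) = (1-p)(4) ⇒ p = 4/7

(p,q) = (4/7, 2/5)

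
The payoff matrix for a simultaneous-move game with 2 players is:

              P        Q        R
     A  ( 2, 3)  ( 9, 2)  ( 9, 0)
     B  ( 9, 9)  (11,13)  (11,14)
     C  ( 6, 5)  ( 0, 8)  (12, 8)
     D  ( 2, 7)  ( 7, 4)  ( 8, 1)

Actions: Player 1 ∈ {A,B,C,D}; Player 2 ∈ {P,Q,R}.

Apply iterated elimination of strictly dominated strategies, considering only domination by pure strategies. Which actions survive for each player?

Remaining: P1:{B,C} P2:{Q,R}

P1 drop A (B beats it: P:9>2 Q:11>9 R:11>9)
P1 drop D (B beats it: P:9>2 Q:11>7 R:11>8)
P2 drop P (Q beats it: B:13>9 C:8>5)
P1→{B,C} P2→{Q,R}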